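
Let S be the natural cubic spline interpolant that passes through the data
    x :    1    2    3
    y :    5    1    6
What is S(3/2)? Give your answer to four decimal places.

2.1563

With m_i denoting the second derivative at x_i, h_i = 1, 1, and Δ_i = (y_(i+1) − y_i)/h_i = -4, 5:
  1·m_0 + 4·m_1 + 1·m_2 = 6(Δ_1 - Δ_0) = 54
Natural end conditions: m_0 = m_2 = 0.
Solving: m_0 = 0, m_1 = 27/2, m_2 = 0.
On [1, 2], S(x) = 5 - 25/4·(x - 1) + 0·(x - 1)² + 9/4·(x - 1)³.
With (x - 1) = 1/2: S(3/2) = 69/32.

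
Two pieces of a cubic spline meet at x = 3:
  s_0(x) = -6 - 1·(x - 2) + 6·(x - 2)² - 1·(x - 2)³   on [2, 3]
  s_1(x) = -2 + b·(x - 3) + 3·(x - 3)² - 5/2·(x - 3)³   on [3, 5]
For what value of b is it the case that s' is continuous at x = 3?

s_0'(x) = -1 + 12·(x - 2) - 3·(x - 2)², so s_0'(3) = 8. On the right, s_1'(3) = b, so b = 8.

8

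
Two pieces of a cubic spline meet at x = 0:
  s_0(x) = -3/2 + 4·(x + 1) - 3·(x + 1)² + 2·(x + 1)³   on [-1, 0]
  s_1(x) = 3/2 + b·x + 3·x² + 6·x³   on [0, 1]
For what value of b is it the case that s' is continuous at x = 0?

s_0'(x) = 4 - 6·(x + 1) + 6·(x + 1)², so s_0'(0) = 4. On the right, s_1'(0) = b, so b = 4.

4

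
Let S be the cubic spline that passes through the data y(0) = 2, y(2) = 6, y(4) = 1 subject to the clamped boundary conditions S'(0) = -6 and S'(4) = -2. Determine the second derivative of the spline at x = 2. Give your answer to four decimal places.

Let m_i = S''(x_i). Step sizes h_i = 2, 2; slopes of the chords Δ_i = (y_(i+1) - y_i)/h_i = 2, -5/2.
  2·m_0 + 8·m_1 + 2·m_2 = 6(Δ_1 - Δ_0) = -27
Clamped end conditions give two more equations: 2h_0·m_0 + h_0·m_1 = 6(Δ_0 - S'(0)) = 48 and h_1·m_1 + 2h_1·m_2 = 6(S'(4) - Δ_1) = 3.
Solving: m_0 = 131/8, m_1 = -35/4, m_2 = 41/8.

-8.7500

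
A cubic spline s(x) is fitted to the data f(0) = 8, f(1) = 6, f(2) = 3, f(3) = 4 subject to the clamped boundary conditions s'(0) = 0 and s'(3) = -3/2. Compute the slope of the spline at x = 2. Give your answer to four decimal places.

Write M_i for s''(x_i). With h_i = 1, 1, 1 and divided differences Δ_i = -2, -3, 1, the continuity of s' gives the tridiagonal system
  1·M_0 + 4·M_1 + 1·M_2 = 6(Δ_1 - Δ_0) = -6
  1·M_1 + 4·M_2 + 1·M_3 = 6(Δ_2 - Δ_1) = 24
Clamped end conditions give two more equations: 2h_0·M_0 + h_0·M_1 = 6(Δ_0 - s'(0)) = -12 and h_2·M_2 + 2h_2·M_3 = 6(s'(3) - Δ_2) = -15.
Hence M_0 = -23/5, M_1 = -14/5, M_2 = 49/5, M_3 = -62/5.
On [2, 3], s'(x) = b_2 + 2c_2·(x - 2) + 3d_2·(x - 2)² with b_2 = Δ_2 - h_2(2M_2 + M_3)/6 = -1/5, c_2 = M_2/2 = 49/10, d_2 = (M_3 - M_2)/(6h_2) = -37/10. So s'(2) = -1/5.

-0.2000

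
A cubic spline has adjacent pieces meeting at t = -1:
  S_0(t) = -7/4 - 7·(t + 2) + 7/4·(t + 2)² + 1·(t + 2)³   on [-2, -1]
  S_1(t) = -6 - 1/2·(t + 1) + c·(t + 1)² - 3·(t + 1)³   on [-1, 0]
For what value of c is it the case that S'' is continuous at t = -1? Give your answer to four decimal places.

4.7500

S_0''(t) = 7/2 + 6·(t + 2), so S_0''(-1) = 19/2. On the right, S_1''(-1) = 2c, so c = 19/4.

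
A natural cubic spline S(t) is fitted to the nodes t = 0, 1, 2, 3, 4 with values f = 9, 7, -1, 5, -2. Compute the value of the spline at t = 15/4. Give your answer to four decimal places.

With σ_i denoting the second derivative at x_i, h_i = 1, 1, 1, 1, and Δ_i = (y_(i+1) − y_i)/h_i = -2, -8, 6, -7:
  1·σ_0 + 4·σ_1 + 1·σ_2 = 6(Δ_1 - Δ_0) = -36
  1·σ_1 + 4·σ_2 + 1·σ_3 = 6(Δ_2 - Δ_1) = 84
  1·σ_2 + 4·σ_3 + 1·σ_4 = 6(Δ_3 - Δ_2) = -78
Natural end conditions: σ_0 = σ_4 = 0.
Solving: σ_0 = 0, σ_1 = -477/28, σ_2 = 225/7, σ_3 = -771/28, σ_4 = 0.
On [3, 4], S(t) = 5 + 61/28·(t - 3) - 771/56·(t - 3)² + 257/56·(t - 3)³.
With (t - 3) = 3/4: S(15/4) = 2959/3584.

0.8256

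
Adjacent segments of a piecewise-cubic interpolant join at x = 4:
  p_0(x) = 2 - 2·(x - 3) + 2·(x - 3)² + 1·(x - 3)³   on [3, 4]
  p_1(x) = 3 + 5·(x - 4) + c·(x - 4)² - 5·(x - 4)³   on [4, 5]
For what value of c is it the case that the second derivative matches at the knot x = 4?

p_0''(x) = 4 + 6·(x - 3), so p_0''(4) = 10. On the right, p_1''(4) = 2c, so c = 5.

5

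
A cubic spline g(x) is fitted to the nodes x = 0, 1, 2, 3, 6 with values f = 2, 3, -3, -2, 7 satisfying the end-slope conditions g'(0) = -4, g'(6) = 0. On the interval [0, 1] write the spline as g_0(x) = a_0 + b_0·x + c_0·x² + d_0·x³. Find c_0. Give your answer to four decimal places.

Put σ_i = g'' at the i-th knot. Here h = (1, 1, 1, 3) and Δ = (1, -6, 1, 3), so the interior equations h_(i-1)·σ_(i-1) + 2(h_(i-1)+h_i)·σ_i + h_i·σ_(i+1) = 6(Δ_i − Δ_(i-1)) read
  1·σ_0 + 4·σ_1 + 1·σ_2 = 6(Δ_1 - Δ_0) = -42
  1·σ_1 + 4·σ_2 + 1·σ_3 = 6(Δ_2 - Δ_1) = 42
  1·σ_2 + 8·σ_3 + 3·σ_4 = 6(Δ_3 - Δ_2) = 12
Clamped end conditions give two more equations: 2h_0·σ_0 + h_0·σ_1 = 6(Δ_0 - g'(0)) = 30 and h_3·σ_3 + 2h_3·σ_4 = 6(g'(6) - Δ_3) = -18.
Forward elimination and back-substitution give σ_0 = 1369/54, σ_1 = -559/27, σ_2 = 835/54, σ_3 = 23/27, σ_4 = -185/54.
On [0, 1], with g_0(x) = a_0 + b_0·x + c_0·x² + d_0·x³: c_0 = σ_0/2 = 1369/108, d_0 = (σ_1 - σ_0)/(6h_0) = -829/108, b_0 = Δ_0 - h_0(2σ_0 + σ_1)/6 = -4.

12.6759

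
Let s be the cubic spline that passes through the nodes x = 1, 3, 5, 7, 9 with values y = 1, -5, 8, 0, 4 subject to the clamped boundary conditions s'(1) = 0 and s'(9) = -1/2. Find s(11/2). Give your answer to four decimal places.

Put M_i = s'' at the i-th knot. Here h = (2, 2, 2, 2) and Δ = (-3, 13/2, -4, 2), so the interior equations h_(i-1)·M_(i-1) + 2(h_(i-1)+h_i)·M_i + h_i·M_(i+1) = 6(Δ_i − Δ_(i-1)) read
  2·M_0 + 8·M_1 + 2·M_2 = 6(Δ_1 - Δ_0) = 57
  2·M_1 + 8·M_2 + 2·M_3 = 6(Δ_2 - Δ_1) = -63
  2·M_2 + 8·M_3 + 2·M_4 = 6(Δ_3 - Δ_2) = 36
Clamped end conditions give two more equations: 2h_0·M_0 + h_0·M_1 = 6(Δ_0 - s'(1)) = -18 and h_3·M_3 + 2h_3·M_4 = 6(s'(9) - Δ_3) = -15.
Hence M_0 = -313/28, M_1 = 187/14, M_2 = -55/4, M_3 = 71/7, M_4 = -247/28.
On [5, 7], s(x) = 8 + 25/14·(x - 5) - 55/8·(x - 5)² + 223/112·(x - 5)³.
With (x - 5) = 1/2: s(11/2) = 6651/896.

7.4230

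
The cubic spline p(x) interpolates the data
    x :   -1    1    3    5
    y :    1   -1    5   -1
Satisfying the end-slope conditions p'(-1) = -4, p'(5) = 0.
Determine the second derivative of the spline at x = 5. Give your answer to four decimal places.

Let σ_i = p''(x_i). Step sizes h_i = 2, 2, 2; slopes of the chords Δ_i = (y_(i+1) - y_i)/h_i = -1, 3, -3.
  2·σ_0 + 8·σ_1 + 2·σ_2 = 6(Δ_1 - Δ_0) = 24
  2·σ_1 + 8·σ_2 + 2·σ_3 = 6(Δ_2 - Δ_1) = -36
Clamped end conditions give two more equations: 2h_0·σ_0 + h_0·σ_1 = 6(Δ_0 - p'(-1)) = 18 and h_2·σ_2 + 2h_2·σ_3 = 6(p'(5) - Δ_2) = 18.
Solving: σ_0 = 7/3, σ_1 = 13/3, σ_2 = -23/3, σ_3 = 25/3.

8.3333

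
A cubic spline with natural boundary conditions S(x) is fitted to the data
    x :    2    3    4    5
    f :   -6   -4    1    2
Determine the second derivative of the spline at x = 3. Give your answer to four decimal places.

With m_i denoting the second derivative at x_i, h_i = 1, 1, 1, and Δ_i = (y_(i+1) − y_i)/h_i = 2, 5, 1:
  1·m_0 + 4·m_1 + 1·m_2 = 6(Δ_1 - Δ_0) = 18
  1·m_1 + 4·m_2 + 1·m_3 = 6(Δ_2 - Δ_1) = -24
Natural end conditions: m_0 = m_3 = 0.
Solving: m_0 = 0, m_1 = 32/5, m_2 = -38/5, m_3 = 0.

6.4000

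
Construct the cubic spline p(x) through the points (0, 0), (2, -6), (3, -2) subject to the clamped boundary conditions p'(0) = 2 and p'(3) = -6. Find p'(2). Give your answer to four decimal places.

4.1667

With M_i denoting the second derivative at x_i, h_i = 2, 1, and Δ_i = (y_(i+1) − y_i)/h_i = -3, 4:
  2·M_0 + 6·M_1 + 1·M_2 = 6(Δ_1 - Δ_0) = 42
Clamped end conditions give two more equations: 2h_0·M_0 + h_0·M_1 = 6(Δ_0 - p'(0)) = -30 and h_1·M_1 + 2h_1·M_2 = 6(p'(3) - Δ_1) = -60.
Solving the tridiagonal system: M_0 = -103/6, M_1 = 58/3, M_2 = -119/3.
On [2, 3], p'(x) = b_1 + 2c_1·(x - 2) + 3d_1·(x - 2)² with b_1 = Δ_1 - h_1(2M_1 + M_2)/6 = 25/6, c_1 = M_1/2 = 29/3, d_1 = (M_2 - M_1)/(6h_1) = -59/6. So p'(2) = 25/6.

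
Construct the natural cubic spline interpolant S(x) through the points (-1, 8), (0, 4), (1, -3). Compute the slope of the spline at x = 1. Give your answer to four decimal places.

Let m_i = S''(x_i). Step sizes h_i = 1, 1; slopes of the chords Δ_i = (y_(i+1) - y_i)/h_i = -4, -7.
  1·m_0 + 4·m_1 + 1·m_2 = 6(Δ_1 - Δ_0) = -18
Natural end conditions: m_0 = m_2 = 0.
Solving the tridiagonal system: m_0 = 0, m_1 = -9/2, m_2 = 0.
On [0, 1], S'(x) = b_1 + 2c_1·x + 3d_1·x² with b_1 = Δ_1 - h_1(2m_1 + m_2)/6 = -11/2, c_1 = m_1/2 = -9/4, d_1 = (m_2 - m_1)/(6h_1) = 3/4. So S'(1) = -31/4.

-7.7500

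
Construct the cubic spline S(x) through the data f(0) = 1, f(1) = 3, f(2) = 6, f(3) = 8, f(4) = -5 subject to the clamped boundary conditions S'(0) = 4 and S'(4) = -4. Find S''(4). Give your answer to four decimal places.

44.7143

Let σ_i = S''(x_i). Step sizes h_i = 1, 1, 1, 1; slopes of the chords Δ_i = (y_(i+1) - y_i)/h_i = 2, 3, 2, -13.
  1·σ_0 + 4·σ_1 + 1·σ_2 = 6(Δ_1 - Δ_0) = 6
  1·σ_1 + 4·σ_2 + 1·σ_3 = 6(Δ_2 - Δ_1) = -6
  1·σ_2 + 4·σ_3 + 1·σ_4 = 6(Δ_3 - Δ_2) = -90
Clamped end conditions give two more equations: 2h_0·σ_0 + h_0·σ_1 = 6(Δ_0 - S'(0)) = -12 and h_3·σ_3 + 2h_3·σ_4 = 6(S'(4) - Δ_3) = 54.
Solving: σ_0 = -47/7, σ_1 = 10/7, σ_2 = 7, σ_3 = -248/7, σ_4 = 313/7.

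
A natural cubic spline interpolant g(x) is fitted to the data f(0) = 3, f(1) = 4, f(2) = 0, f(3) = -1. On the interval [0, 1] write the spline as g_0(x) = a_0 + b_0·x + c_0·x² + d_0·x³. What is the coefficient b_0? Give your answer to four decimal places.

With M_i denoting the second derivative at x_i, h_i = 1, 1, 1, and Δ_i = (y_(i+1) − y_i)/h_i = 1, -4, -1:
  1·M_0 + 4·M_1 + 1·M_2 = 6(Δ_1 - Δ_0) = -30
  1·M_1 + 4·M_2 + 1·M_3 = 6(Δ_2 - Δ_1) = 18
Natural end conditions: M_0 = M_3 = 0.
Hence M_0 = 0, M_1 = -46/5, M_2 = 34/5, M_3 = 0.
On [0, 1], with g_0(x) = a_0 + b_0·x + c_0·x² + d_0·x³: c_0 = M_0/2 = 0, d_0 = (M_1 - M_0)/(6h_0) = -23/15, b_0 = Δ_0 - h_0(2M_0 + M_1)/6 = 38/15.

2.5333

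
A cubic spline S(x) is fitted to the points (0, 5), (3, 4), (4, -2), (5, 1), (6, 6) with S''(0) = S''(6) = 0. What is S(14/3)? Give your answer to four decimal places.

-0.7026

Put M_i = S'' at the i-th knot. Here h = (3, 1, 1, 1) and Δ = (-1/3, -6, 3, 5), so the interior equations h_(i-1)·M_(i-1) + 2(h_(i-1)+h_i)·M_i + h_i·M_(i+1) = 6(Δ_i − Δ_(i-1)) read
  3·M_0 + 8·M_1 + 1·M_2 = 6(Δ_1 - Δ_0) = -34
  1·M_1 + 4·M_2 + 1·M_3 = 6(Δ_2 - Δ_1) = 54
  1·M_2 + 4·M_3 + 1·M_4 = 6(Δ_3 - Δ_2) = 12
Natural end conditions: M_0 = M_4 = 0.
Solving: M_0 = 0, M_1 = -357/58, M_2 = 442/29, M_3 = -47/58, M_4 = 0.
On [4, 5], S(x) = -2 - 677/348·(x - 4) + 221/29·(x - 4)² - 931/348·(x - 4)³.
With (x - 4) = 2/3: S(14/3) = -3301/4698.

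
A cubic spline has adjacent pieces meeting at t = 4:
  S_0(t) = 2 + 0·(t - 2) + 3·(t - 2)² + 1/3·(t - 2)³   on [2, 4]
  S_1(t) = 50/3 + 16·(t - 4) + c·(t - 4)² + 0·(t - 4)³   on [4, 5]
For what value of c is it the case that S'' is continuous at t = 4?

S_0''(t) = 6 + 2·(t - 2), so S_0''(4) = 10. On the right, S_1''(4) = 2c, so c = 5.

5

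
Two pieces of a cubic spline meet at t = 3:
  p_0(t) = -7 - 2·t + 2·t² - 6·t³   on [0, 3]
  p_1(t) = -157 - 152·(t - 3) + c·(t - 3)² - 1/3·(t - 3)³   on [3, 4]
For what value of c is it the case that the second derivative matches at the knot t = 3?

p_0''(t) = 4 - 36·t, so p_0''(3) = -104. On the right, p_1''(3) = 2c, so c = -52.

-52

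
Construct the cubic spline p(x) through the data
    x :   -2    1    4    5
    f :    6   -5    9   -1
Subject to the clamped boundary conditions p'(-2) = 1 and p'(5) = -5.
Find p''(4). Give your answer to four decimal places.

Let M_i = p''(x_i). Step sizes h_i = 3, 3, 1; slopes of the chords Δ_i = (y_(i+1) - y_i)/h_i = -11/3, 14/3, -10.
  3·M_0 + 12·M_1 + 3·M_2 = 6(Δ_1 - Δ_0) = 50
  3·M_1 + 8·M_2 + 1·M_3 = 6(Δ_2 - Δ_1) = -88
Clamped end conditions give two more equations: 2h_0·M_0 + h_0·M_1 = 6(Δ_0 - p'(-2)) = -28 and h_2·M_2 + 2h_2·M_3 = 6(p'(5) - Δ_2) = 30.
Solving: M_0 = -320/31, M_1 = 1052/93, M_2 = -566/31, M_3 = 748/31.

-18.2581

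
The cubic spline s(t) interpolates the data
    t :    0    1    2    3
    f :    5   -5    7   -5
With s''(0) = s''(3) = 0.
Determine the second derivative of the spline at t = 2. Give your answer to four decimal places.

-47.2000

Write M_i for s''(x_i). With h_i = 1, 1, 1 and divided differences Δ_i = -10, 12, -12, the continuity of s' gives the tridiagonal system
  1·M_0 + 4·M_1 + 1·M_2 = 6(Δ_1 - Δ_0) = 132
  1·M_1 + 4·M_2 + 1·M_3 = 6(Δ_2 - Δ_1) = -144
Natural end conditions: M_0 = M_3 = 0.
Forward elimination and back-substitution give M_0 = 0, M_1 = 224/5, M_2 = -236/5, M_3 = 0.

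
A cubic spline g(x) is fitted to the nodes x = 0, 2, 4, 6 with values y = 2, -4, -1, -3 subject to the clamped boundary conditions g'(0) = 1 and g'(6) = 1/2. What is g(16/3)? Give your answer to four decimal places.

Write m_i for g''(x_i). With h_i = 2, 2, 2 and divided differences Δ_i = -3, 3/2, -1, the continuity of g' gives the tridiagonal system
  2·m_0 + 8·m_1 + 2·m_2 = 6(Δ_1 - Δ_0) = 27
  2·m_1 + 8·m_2 + 2·m_3 = 6(Δ_2 - Δ_1) = -15
Clamped end conditions give two more equations: 2h_0·m_0 + h_0·m_1 = 6(Δ_0 - g'(0)) = -24 and h_2·m_2 + 2h_2·m_3 = 6(g'(6) - Δ_2) = 9.
Hence m_0 = -142/15, m_1 = 104/15, m_2 = -143/30, m_3 = 139/30.
On [4, 6], g(x) = -1 + 19/30·(x - 4) - 143/60·(x - 4)² + 47/60·(x - 4)³.
With (x - 4) = 4/3: g(16/3) = -1027/405.

-2.5358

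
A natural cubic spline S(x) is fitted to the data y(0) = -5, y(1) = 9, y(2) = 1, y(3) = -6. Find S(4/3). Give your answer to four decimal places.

Write M_i for S''(x_i). With h_i = 1, 1, 1 and divided differences Δ_i = 14, -8, -7, the continuity of S' gives the tridiagonal system
  1·M_0 + 4·M_1 + 1·M_2 = 6(Δ_1 - Δ_0) = -132
  1·M_1 + 4·M_2 + 1·M_3 = 6(Δ_2 - Δ_1) = 6
Natural end conditions: M_0 = M_3 = 0.
Hence M_0 = 0, M_1 = -178/5, M_2 = 52/5, M_3 = 0.
On [1, 2], S(x) = 9 + 32/15·(x - 1) - 89/5·(x - 1)² + 23/3·(x - 1)³.
With (x - 1) = 1/3: S(4/3) = 3247/405.

8.0173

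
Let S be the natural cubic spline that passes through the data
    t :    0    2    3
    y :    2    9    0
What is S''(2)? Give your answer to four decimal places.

-12.5000

With M_i denoting the second derivative at x_i, h_i = 2, 1, and Δ_i = (y_(i+1) − y_i)/h_i = 7/2, -9:
  2·M_0 + 6·M_1 + 1·M_2 = 6(Δ_1 - Δ_0) = -75
Natural end conditions: M_0 = M_2 = 0.
Hence M_0 = 0, M_1 = -25/2, M_2 = 0.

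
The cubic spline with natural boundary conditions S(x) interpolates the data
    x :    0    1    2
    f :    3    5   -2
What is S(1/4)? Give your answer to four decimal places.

4.0273

Put M_i = S'' at the i-th knot. Here h = (1, 1) and Δ = (2, -7), so the interior equations h_(i-1)·M_(i-1) + 2(h_(i-1)+h_i)·M_i + h_i·M_(i+1) = 6(Δ_i − Δ_(i-1)) read
  1·M_0 + 4·M_1 + 1·M_2 = 6(Δ_1 - Δ_0) = -54
Natural end conditions: M_0 = M_2 = 0.
Hence M_0 = 0, M_1 = -27/2, M_2 = 0.
On [0, 1], S(x) = 3 + 17/4·x + 0·x² - 9/4·x³.
With x = 1/4: S(1/4) = 1031/256.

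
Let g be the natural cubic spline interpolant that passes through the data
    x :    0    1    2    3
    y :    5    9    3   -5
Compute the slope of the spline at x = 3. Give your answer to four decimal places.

-7.8667

With M_i denoting the second derivative at x_i, h_i = 1, 1, 1, and Δ_i = (y_(i+1) − y_i)/h_i = 4, -6, -8:
  1·M_0 + 4·M_1 + 1·M_2 = 6(Δ_1 - Δ_0) = -60
  1·M_1 + 4·M_2 + 1·M_3 = 6(Δ_2 - Δ_1) = -12
Natural end conditions: M_0 = M_3 = 0.
Solving the tridiagonal system: M_0 = 0, M_1 = -76/5, M_2 = 4/5, M_3 = 0.
On [2, 3], g'(x) = b_2 + 2c_2·(x - 2) + 3d_2·(x - 2)² with b_2 = Δ_2 - h_2(2M_2 + M_3)/6 = -124/15, c_2 = M_2/2 = 2/5, d_2 = (M_3 - M_2)/(6h_2) = -2/15. So g'(3) = -118/15.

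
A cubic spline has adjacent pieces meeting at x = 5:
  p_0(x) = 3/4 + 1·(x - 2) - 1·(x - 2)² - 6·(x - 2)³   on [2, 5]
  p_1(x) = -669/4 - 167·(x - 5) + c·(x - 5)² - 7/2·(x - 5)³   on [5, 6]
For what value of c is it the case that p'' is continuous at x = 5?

p_0''(x) = -2 - 36·(x - 2), so p_0''(5) = -110. On the right, p_1''(5) = 2c, so c = -55.

-55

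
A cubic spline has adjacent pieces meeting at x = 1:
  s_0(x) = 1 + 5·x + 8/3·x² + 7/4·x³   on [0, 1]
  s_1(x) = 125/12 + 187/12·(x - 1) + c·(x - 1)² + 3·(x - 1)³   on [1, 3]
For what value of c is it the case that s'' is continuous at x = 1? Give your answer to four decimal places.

s_0''(x) = 16/3 + 21/2·x, so s_0''(1) = 95/6. On the right, s_1''(1) = 2c, so c = 95/12.

7.9167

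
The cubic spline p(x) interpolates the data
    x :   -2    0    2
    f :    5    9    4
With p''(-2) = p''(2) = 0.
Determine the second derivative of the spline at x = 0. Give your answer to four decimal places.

With σ_i denoting the second derivative at x_i, h_i = 2, 2, and Δ_i = (y_(i+1) − y_i)/h_i = 2, -5/2:
  2·σ_0 + 8·σ_1 + 2·σ_2 = 6(Δ_1 - Δ_0) = -27
Natural end conditions: σ_0 = σ_2 = 0.
Solving: σ_0 = 0, σ_1 = -27/8, σ_2 = 0.

-3.3750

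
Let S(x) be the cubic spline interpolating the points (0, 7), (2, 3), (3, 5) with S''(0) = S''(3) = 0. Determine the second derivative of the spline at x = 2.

Let σ_i = S''(x_i). Step sizes h_i = 2, 1; slopes of the chords Δ_i = (y_(i+1) - y_i)/h_i = -2, 2.
  2·σ_0 + 6·σ_1 + 1·σ_2 = 6(Δ_1 - Δ_0) = 24
Natural end conditions: σ_0 = σ_2 = 0.
Hence σ_0 = 0, σ_1 = 4, σ_2 = 0.

4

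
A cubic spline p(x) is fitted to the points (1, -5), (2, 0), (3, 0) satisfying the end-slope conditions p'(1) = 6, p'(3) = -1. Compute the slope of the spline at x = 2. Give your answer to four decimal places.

2.5000

Let M_i = p''(x_i). Step sizes h_i = 1, 1; slopes of the chords Δ_i = (y_(i+1) - y_i)/h_i = 5, 0.
  1·M_0 + 4·M_1 + 1·M_2 = 6(Δ_1 - Δ_0) = -30
Clamped end conditions give two more equations: 2h_0·M_0 + h_0·M_1 = 6(Δ_0 - p'(1)) = -6 and h_1·M_1 + 2h_1·M_2 = 6(p'(3) - Δ_1) = -6.
Hence M_0 = 1, M_1 = -8, M_2 = 1.
On [2, 3], p'(x) = b_1 + 2c_1·(x - 2) + 3d_1·(x - 2)² with b_1 = Δ_1 - h_1(2M_1 + M_2)/6 = 5/2, c_1 = M_1/2 = -4, d_1 = (M_2 - M_1)/(6h_1) = 3/2. So p'(2) = 5/2.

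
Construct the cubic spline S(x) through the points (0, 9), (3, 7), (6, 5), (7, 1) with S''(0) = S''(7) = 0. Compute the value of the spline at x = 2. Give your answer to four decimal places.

7.2835

Let M_i = S''(x_i). Step sizes h_i = 3, 3, 1; slopes of the chords Δ_i = (y_(i+1) - y_i)/h_i = -2/3, -2/3, -4.
  3·M_0 + 12·M_1 + 3·M_2 = 6(Δ_1 - Δ_0) = 0
  3·M_1 + 8·M_2 + 1·M_3 = 6(Δ_2 - Δ_1) = -20
Natural end conditions: M_0 = M_3 = 0.
Solving the tridiagonal system: M_0 = 0, M_1 = 20/29, M_2 = -80/29, M_3 = 0.
On [0, 3], S(x) = 9 - 88/87·x + 0·x² + 10/261·x³.
With x = 2: S(2) = 1901/261.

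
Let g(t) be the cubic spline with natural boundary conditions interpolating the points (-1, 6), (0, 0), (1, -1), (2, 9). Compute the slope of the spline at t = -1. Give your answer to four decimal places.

-6.6000

Write σ_i for g''(x_i). With h_i = 1, 1, 1 and divided differences Δ_i = -6, -1, 10, the continuity of g' gives the tridiagonal system
  1·σ_0 + 4·σ_1 + 1·σ_2 = 6(Δ_1 - Δ_0) = 30
  1·σ_1 + 4·σ_2 + 1·σ_3 = 6(Δ_2 - Δ_1) = 66
Natural end conditions: σ_0 = σ_3 = 0.
Solving: σ_0 = 0, σ_1 = 18/5, σ_2 = 78/5, σ_3 = 0.
On [-1, 0], g'(t) = b_0 + 2c_0·(t + 1) + 3d_0·(t + 1)² with b_0 = Δ_0 - h_0(2σ_0 + σ_1)/6 = -33/5, c_0 = σ_0/2 = 0, d_0 = (σ_1 - σ_0)/(6h_0) = 3/5. So g'(-1) = -33/5.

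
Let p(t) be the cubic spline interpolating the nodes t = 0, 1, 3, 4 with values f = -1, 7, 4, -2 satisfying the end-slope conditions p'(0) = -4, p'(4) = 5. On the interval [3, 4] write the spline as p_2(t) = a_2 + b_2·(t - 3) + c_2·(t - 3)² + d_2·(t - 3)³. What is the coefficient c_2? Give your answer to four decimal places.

-2.7429

Let M_i = p''(x_i). Step sizes h_i = 1, 2, 1; slopes of the chords Δ_i = (y_(i+1) - y_i)/h_i = 8, -3/2, -6.
  1·M_0 + 6·M_1 + 2·M_2 = 6(Δ_1 - Δ_0) = -57
  2·M_1 + 6·M_2 + 1·M_3 = 6(Δ_2 - Δ_1) = -27
Clamped end conditions give two more equations: 2h_0·M_0 + h_0·M_1 = 6(Δ_0 - p'(0)) = 72 and h_2·M_2 + 2h_2·M_3 = 6(p'(4) - Δ_2) = 66.
Forward elimination and back-substitution give M_0 = 1521/35, M_1 = -522/35, M_2 = -192/35, M_3 = 1251/35.
On [3, 4], with p_2(t) = a_2 + b_2·(t - 3) + c_2·(t - 3)² + d_2·(t - 3)³: c_2 = M_2/2 = -96/35, d_2 = (M_3 - M_2)/(6h_2) = 481/70, b_2 = Δ_2 - h_2(2M_2 + M_3)/6 = -709/70.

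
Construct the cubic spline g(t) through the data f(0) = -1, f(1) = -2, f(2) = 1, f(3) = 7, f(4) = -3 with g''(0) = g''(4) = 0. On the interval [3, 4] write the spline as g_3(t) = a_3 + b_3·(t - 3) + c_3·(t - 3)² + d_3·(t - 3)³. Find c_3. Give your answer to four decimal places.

Let M_i = g''(x_i). Step sizes h_i = 1, 1, 1, 1; slopes of the chords Δ_i = (y_(i+1) - y_i)/h_i = -1, 3, 6, -10.
  1·M_0 + 4·M_1 + 1·M_2 = 6(Δ_1 - Δ_0) = 24
  1·M_1 + 4·M_2 + 1·M_3 = 6(Δ_2 - Δ_1) = 18
  1·M_2 + 4·M_3 + 1·M_4 = 6(Δ_3 - Δ_2) = -96
Natural end conditions: M_0 = M_4 = 0.
Hence M_0 = 0, M_1 = 24/7, M_2 = 72/7, M_3 = -186/7, M_4 = 0.
On [3, 4], with g_3(t) = a_3 + b_3·(t - 3) + c_3·(t - 3)² + d_3·(t - 3)³: c_3 = M_3/2 = -93/7, d_3 = (M_4 - M_3)/(6h_3) = 31/7, b_3 = Δ_3 - h_3(2M_3 + M_4)/6 = -8/7.

-13.2857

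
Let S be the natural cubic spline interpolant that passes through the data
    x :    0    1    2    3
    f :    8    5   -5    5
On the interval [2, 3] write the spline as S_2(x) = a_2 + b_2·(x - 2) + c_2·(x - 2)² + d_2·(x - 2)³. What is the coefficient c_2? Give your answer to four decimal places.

Put m_i = S'' at the i-th knot. Here h = (1, 1, 1) and Δ = (-3, -10, 10), so the interior equations h_(i-1)·m_(i-1) + 2(h_(i-1)+h_i)·m_i + h_i·m_(i+1) = 6(Δ_i − Δ_(i-1)) read
  1·m_0 + 4·m_1 + 1·m_2 = 6(Δ_1 - Δ_0) = -42
  1·m_1 + 4·m_2 + 1·m_3 = 6(Δ_2 - Δ_1) = 120
Natural end conditions: m_0 = m_3 = 0.
Forward elimination and back-substitution give m_0 = 0, m_1 = -96/5, m_2 = 174/5, m_3 = 0.
On [2, 3], with S_2(x) = a_2 + b_2·(x - 2) + c_2·(x - 2)² + d_2·(x - 2)³: c_2 = m_2/2 = 87/5, d_2 = (m_3 - m_2)/(6h_2) = -29/5, b_2 = Δ_2 - h_2(2m_2 + m_3)/6 = -8/5.

17.4000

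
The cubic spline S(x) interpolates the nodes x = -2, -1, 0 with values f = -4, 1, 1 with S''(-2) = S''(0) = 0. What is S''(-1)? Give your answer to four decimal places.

-7.5000

Write M_i for S''(x_i). With h_i = 1, 1 and divided differences Δ_i = 5, 0, the continuity of S' gives the tridiagonal system
  1·M_0 + 4·M_1 + 1·M_2 = 6(Δ_1 - Δ_0) = -30
Natural end conditions: M_0 = M_2 = 0.
Hence M_0 = 0, M_1 = -15/2, M_2 = 0.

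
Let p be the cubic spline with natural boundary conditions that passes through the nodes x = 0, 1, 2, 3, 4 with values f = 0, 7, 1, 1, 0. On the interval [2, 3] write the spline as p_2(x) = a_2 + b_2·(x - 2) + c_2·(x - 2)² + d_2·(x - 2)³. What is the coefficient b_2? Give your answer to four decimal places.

-4.5000

With M_i denoting the second derivative at x_i, h_i = 1, 1, 1, 1, and Δ_i = (y_(i+1) − y_i)/h_i = 7, -6, 0, -1:
  1·M_0 + 4·M_1 + 1·M_2 = 6(Δ_1 - Δ_0) = -78
  1·M_1 + 4·M_2 + 1·M_3 = 6(Δ_2 - Δ_1) = 36
  1·M_2 + 4·M_3 + 1·M_4 = 6(Δ_3 - Δ_2) = -6
Natural end conditions: M_0 = M_4 = 0.
Hence M_0 = 0, M_1 = -165/7, M_2 = 114/7, M_3 = -39/7, M_4 = 0.
On [2, 3], with p_2(x) = a_2 + b_2·(x - 2) + c_2·(x - 2)² + d_2·(x - 2)³: c_2 = M_2/2 = 57/7, d_2 = (M_3 - M_2)/(6h_2) = -51/14, b_2 = Δ_2 - h_2(2M_2 + M_3)/6 = -9/2.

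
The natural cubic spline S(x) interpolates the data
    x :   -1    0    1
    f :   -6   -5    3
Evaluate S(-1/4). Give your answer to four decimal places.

Write M_i for S''(x_i). With h_i = 1, 1 and divided differences Δ_i = 1, 8, the continuity of S' gives the tridiagonal system
  1·M_0 + 4·M_1 + 1·M_2 = 6(Δ_1 - Δ_0) = 42
Natural end conditions: M_0 = M_2 = 0.
Forward elimination and back-substitution give M_0 = 0, M_1 = 21/2, M_2 = 0.
On [-1, 0], S(x) = -6 - 3/4·(x + 1) + 0·(x + 1)² + 7/4·(x + 1)³.
With (x + 1) = 3/4: S(-1/4) = -1491/256.

-5.8242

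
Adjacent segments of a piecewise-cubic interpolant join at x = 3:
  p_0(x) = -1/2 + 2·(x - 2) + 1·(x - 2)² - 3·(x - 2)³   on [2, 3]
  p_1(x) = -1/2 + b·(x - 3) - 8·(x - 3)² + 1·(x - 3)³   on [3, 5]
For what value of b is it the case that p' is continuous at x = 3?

-5

p_0'(x) = 2 + 2·(x - 2) - 9·(x - 2)², so p_0'(3) = -5. On the right, p_1'(3) = b, so b = -5.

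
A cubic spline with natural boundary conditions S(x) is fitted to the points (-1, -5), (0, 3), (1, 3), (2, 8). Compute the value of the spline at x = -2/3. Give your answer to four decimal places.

-1.6025

Put M_i = S'' at the i-th knot. Here h = (1, 1, 1) and Δ = (8, 0, 5), so the interior equations h_(i-1)·M_(i-1) + 2(h_(i-1)+h_i)·M_i + h_i·M_(i+1) = 6(Δ_i − Δ_(i-1)) read
  1·M_0 + 4·M_1 + 1·M_2 = 6(Δ_1 - Δ_0) = -48
  1·M_1 + 4·M_2 + 1·M_3 = 6(Δ_2 - Δ_1) = 30
Natural end conditions: M_0 = M_3 = 0.
Hence M_0 = 0, M_1 = -74/5, M_2 = 56/5, M_3 = 0.
On [-1, 0], S(x) = -5 + 157/15·(x + 1) + 0·(x + 1)² - 37/15·(x + 1)³.
With (x + 1) = 1/3: S(-2/3) = -649/405.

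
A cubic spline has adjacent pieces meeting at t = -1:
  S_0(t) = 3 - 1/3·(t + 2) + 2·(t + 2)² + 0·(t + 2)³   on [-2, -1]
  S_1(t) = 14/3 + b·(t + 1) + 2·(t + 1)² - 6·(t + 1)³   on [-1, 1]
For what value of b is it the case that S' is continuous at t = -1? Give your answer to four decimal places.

S_0'(t) = -1/3 + 4·(t + 2) + 0·(t + 2)², so S_0'(-1) = 11/3. On the right, S_1'(-1) = b, so b = 11/3.

3.6667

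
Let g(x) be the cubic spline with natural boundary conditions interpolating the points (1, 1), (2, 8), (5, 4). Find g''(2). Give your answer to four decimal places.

Put M_i = g'' at the i-th knot. Here h = (1, 3) and Δ = (7, -4/3), so the interior equations h_(i-1)·M_(i-1) + 2(h_(i-1)+h_i)·M_i + h_i·M_(i+1) = 6(Δ_i − Δ_(i-1)) read
  1·M_0 + 8·M_1 + 3·M_2 = 6(Δ_1 - Δ_0) = -50
Natural end conditions: M_0 = M_2 = 0.
Solving the tridiagonal system: M_0 = 0, M_1 = -25/4, M_2 = 0.

-6.2500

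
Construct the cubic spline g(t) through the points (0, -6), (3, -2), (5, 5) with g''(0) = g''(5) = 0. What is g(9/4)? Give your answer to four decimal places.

-3.6398

Let σ_i = g''(x_i). Step sizes h_i = 3, 2; slopes of the chords Δ_i = (y_(i+1) - y_i)/h_i = 4/3, 7/2.
  3·σ_0 + 10·σ_1 + 2·σ_2 = 6(Δ_1 - Δ_0) = 13
Natural end conditions: σ_0 = σ_2 = 0.
Solving: σ_0 = 0, σ_1 = 13/10, σ_2 = 0.
On [0, 3], g(t) = -6 + 41/60·t + 0·t² + 13/180·t³.
With t = 9/4: g(9/4) = -4659/1280.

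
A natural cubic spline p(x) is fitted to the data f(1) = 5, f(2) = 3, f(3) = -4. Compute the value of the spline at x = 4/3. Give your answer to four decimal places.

With M_i denoting the second derivative at x_i, h_i = 1, 1, and Δ_i = (y_(i+1) − y_i)/h_i = -2, -7:
  1·M_0 + 4·M_1 + 1·M_2 = 6(Δ_1 - Δ_0) = -30
Natural end conditions: M_0 = M_2 = 0.
Solving: M_0 = 0, M_1 = -15/2, M_2 = 0.
On [1, 2], p(x) = 5 - 3/4·(x - 1) + 0·(x - 1)² - 5/4·(x - 1)³.
With (x - 1) = 1/3: p(4/3) = 127/27.

4.7037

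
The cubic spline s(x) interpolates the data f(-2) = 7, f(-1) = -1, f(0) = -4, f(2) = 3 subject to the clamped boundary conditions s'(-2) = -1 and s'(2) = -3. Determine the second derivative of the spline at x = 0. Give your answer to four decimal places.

9.3182

Let m_i = s''(x_i). Step sizes h_i = 1, 1, 2; slopes of the chords Δ_i = (y_(i+1) - y_i)/h_i = -8, -3, 7/2.
  1·m_0 + 4·m_1 + 1·m_2 = 6(Δ_1 - Δ_0) = 30
  1·m_1 + 6·m_2 + 2·m_3 = 6(Δ_2 - Δ_1) = 39
Clamped end conditions give two more equations: 2h_0·m_0 + h_0·m_1 = 6(Δ_0 - s'(-2)) = -42 and h_2·m_2 + 2h_2·m_3 = 6(s'(2) - Δ_2) = -39.
Solving the tridiagonal system: m_0 = -593/22, m_1 = 131/11, m_2 = 205/22, m_3 = -317/22.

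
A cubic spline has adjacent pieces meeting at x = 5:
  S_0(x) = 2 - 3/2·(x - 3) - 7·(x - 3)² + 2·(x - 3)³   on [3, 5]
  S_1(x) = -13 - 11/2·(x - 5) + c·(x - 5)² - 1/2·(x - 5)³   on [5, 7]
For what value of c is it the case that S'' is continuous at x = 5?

S_0''(x) = -14 + 12·(x - 3), so S_0''(5) = 10. On the right, S_1''(5) = 2c, so c = 5.

5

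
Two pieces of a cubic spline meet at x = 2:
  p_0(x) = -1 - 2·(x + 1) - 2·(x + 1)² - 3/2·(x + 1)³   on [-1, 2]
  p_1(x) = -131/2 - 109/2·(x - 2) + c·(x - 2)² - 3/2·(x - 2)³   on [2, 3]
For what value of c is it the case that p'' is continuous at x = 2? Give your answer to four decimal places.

p_0''(x) = -4 - 9·(x + 1), so p_0''(2) = -31. On the right, p_1''(2) = 2c, so c = -31/2.

-15.5000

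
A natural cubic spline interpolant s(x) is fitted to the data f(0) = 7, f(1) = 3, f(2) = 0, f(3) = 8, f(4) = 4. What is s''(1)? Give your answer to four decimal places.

Put σ_i = s'' at the i-th knot. Here h = (1, 1, 1, 1) and Δ = (-4, -3, 8, -4), so the interior equations h_(i-1)·σ_(i-1) + 2(h_(i-1)+h_i)·σ_i + h_i·σ_(i+1) = 6(Δ_i − Δ_(i-1)) read
  1·σ_0 + 4·σ_1 + 1·σ_2 = 6(Δ_1 - Δ_0) = 6
  1·σ_1 + 4·σ_2 + 1·σ_3 = 6(Δ_2 - Δ_1) = 66
  1·σ_2 + 4·σ_3 + 1·σ_4 = 6(Δ_3 - Δ_2) = -72
Natural end conditions: σ_0 = σ_4 = 0.
Solving: σ_0 = 0, σ_1 = -123/28, σ_2 = 165/7, σ_3 = -669/28, σ_4 = 0.

-4.3929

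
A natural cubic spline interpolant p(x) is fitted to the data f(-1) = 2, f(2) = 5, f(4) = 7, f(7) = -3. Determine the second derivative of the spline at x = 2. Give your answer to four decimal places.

0.5417

With M_i denoting the second derivative at x_i, h_i = 3, 2, 3, and Δ_i = (y_(i+1) − y_i)/h_i = 1, 1, -10/3:
  3·M_0 + 10·M_1 + 2·M_2 = 6(Δ_1 - Δ_0) = 0
  2·M_1 + 10·M_2 + 3·M_3 = 6(Δ_2 - Δ_1) = -26
Natural end conditions: M_0 = M_3 = 0.
Solving the tridiagonal system: M_0 = 0, M_1 = 13/24, M_2 = -65/24, M_3 = 0.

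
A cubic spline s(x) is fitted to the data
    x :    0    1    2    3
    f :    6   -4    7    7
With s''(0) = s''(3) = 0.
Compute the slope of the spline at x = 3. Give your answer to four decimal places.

-4.3333

Write σ_i for s''(x_i). With h_i = 1, 1, 1 and divided differences Δ_i = -10, 11, 0, the continuity of s' gives the tridiagonal system
  1·σ_0 + 4·σ_1 + 1·σ_2 = 6(Δ_1 - Δ_0) = 126
  1·σ_1 + 4·σ_2 + 1·σ_3 = 6(Δ_2 - Δ_1) = -66
Natural end conditions: σ_0 = σ_3 = 0.
Solving: σ_0 = 0, σ_1 = 38, σ_2 = -26, σ_3 = 0.
On [2, 3], s'(x) = b_2 + 2c_2·(x - 2) + 3d_2·(x - 2)² with b_2 = Δ_2 - h_2(2σ_2 + σ_3)/6 = 26/3, c_2 = σ_2/2 = -13, d_2 = (σ_3 - σ_2)/(6h_2) = 13/3. So s'(3) = -13/3.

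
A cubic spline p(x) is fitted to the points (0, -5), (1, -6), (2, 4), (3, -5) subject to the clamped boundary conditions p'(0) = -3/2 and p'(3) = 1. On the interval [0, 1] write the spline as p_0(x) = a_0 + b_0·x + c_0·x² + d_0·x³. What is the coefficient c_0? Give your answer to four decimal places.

-7.4667

Put m_i = p'' at the i-th knot. Here h = (1, 1, 1) and Δ = (-1, 10, -9), so the interior equations h_(i-1)·m_(i-1) + 2(h_(i-1)+h_i)·m_i + h_i·m_(i+1) = 6(Δ_i − Δ_(i-1)) read
  1·m_0 + 4·m_1 + 1·m_2 = 6(Δ_1 - Δ_0) = 66
  1·m_1 + 4·m_2 + 1·m_3 = 6(Δ_2 - Δ_1) = -114
Clamped end conditions give two more equations: 2h_0·m_0 + h_0·m_1 = 6(Δ_0 - p'(0)) = 3 and h_2·m_2 + 2h_2·m_3 = 6(p'(3) - Δ_2) = 60.
Solving: m_0 = -224/15, m_1 = 493/15, m_2 = -758/15, m_3 = 829/15.
On [0, 1], with p_0(x) = a_0 + b_0·x + c_0·x² + d_0·x³: c_0 = m_0/2 = -112/15, d_0 = (m_1 - m_0)/(6h_0) = 239/30, b_0 = Δ_0 - h_0(2m_0 + m_1)/6 = -3/2.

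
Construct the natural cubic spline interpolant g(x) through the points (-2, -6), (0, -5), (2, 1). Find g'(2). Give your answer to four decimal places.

Put m_i = g'' at the i-th knot. Here h = (2, 2) and Δ = (1/2, 3), so the interior equations h_(i-1)·m_(i-1) + 2(h_(i-1)+h_i)·m_i + h_i·m_(i+1) = 6(Δ_i − Δ_(i-1)) read
  2·m_0 + 8·m_1 + 2·m_2 = 6(Δ_1 - Δ_0) = 15
Natural end conditions: m_0 = m_2 = 0.
Hence m_0 = 0, m_1 = 15/8, m_2 = 0.
On [0, 2], g'(x) = b_1 + 2c_1·x + 3d_1·x² with b_1 = Δ_1 - h_1(2m_1 + m_2)/6 = 7/4, c_1 = m_1/2 = 15/16, d_1 = (m_2 - m_1)/(6h_1) = -5/32. So g'(2) = 29/8.

3.6250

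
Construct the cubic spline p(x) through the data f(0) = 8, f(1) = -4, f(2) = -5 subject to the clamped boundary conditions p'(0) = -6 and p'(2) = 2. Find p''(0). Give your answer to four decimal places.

Let σ_i = p''(x_i). Step sizes h_i = 1, 1; slopes of the chords Δ_i = (y_(i+1) - y_i)/h_i = -12, -1.
  1·σ_0 + 4·σ_1 + 1·σ_2 = 6(Δ_1 - Δ_0) = 66
Clamped end conditions give two more equations: 2h_0·σ_0 + h_0·σ_1 = 6(Δ_0 - p'(0)) = -36 and h_1·σ_1 + 2h_1·σ_2 = 6(p'(2) - Δ_1) = 18.
Hence σ_0 = -61/2, σ_1 = 25, σ_2 = -7/2.

-30.5000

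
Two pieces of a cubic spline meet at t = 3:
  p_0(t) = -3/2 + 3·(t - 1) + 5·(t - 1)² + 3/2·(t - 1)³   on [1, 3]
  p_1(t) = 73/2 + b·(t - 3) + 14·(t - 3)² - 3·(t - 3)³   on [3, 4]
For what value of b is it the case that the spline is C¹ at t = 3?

p_0'(t) = 3 + 10·(t - 1) + 9/2·(t - 1)², so p_0'(3) = 41. On the right, p_1'(3) = b, so b = 41.

41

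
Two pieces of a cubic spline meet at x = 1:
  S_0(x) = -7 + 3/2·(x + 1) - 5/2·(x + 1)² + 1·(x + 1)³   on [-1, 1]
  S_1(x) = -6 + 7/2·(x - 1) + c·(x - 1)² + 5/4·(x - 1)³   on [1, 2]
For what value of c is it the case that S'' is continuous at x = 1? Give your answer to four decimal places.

3.5000

S_0''(x) = -5 + 6·(x + 1), so S_0''(1) = 7. On the right, S_1''(1) = 2c, so c = 7/2.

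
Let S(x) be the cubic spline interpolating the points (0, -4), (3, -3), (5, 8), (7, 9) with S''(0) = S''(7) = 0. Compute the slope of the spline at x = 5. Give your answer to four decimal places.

3.6754

Write σ_i for S''(x_i). With h_i = 3, 2, 2 and divided differences Δ_i = 1/3, 11/2, 1/2, the continuity of S' gives the tridiagonal system
  3·σ_0 + 10·σ_1 + 2·σ_2 = 6(Δ_1 - Δ_0) = 31
  2·σ_1 + 8·σ_2 + 2·σ_3 = 6(Δ_2 - Δ_1) = -30
Natural end conditions: σ_0 = σ_3 = 0.
Solving the tridiagonal system: σ_0 = 0, σ_1 = 77/19, σ_2 = -181/38, σ_3 = 0.
On [5, 7], S'(x) = b_2 + 2c_2·(x - 5) + 3d_2·(x - 5)² with b_2 = Δ_2 - h_2(2σ_2 + σ_3)/6 = 419/114, c_2 = σ_2/2 = -181/76, d_2 = (σ_3 - σ_2)/(6h_2) = 181/456. So S'(5) = 419/114.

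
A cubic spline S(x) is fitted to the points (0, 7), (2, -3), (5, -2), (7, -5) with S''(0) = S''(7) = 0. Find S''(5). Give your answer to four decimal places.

Put M_i = S'' at the i-th knot. Here h = (2, 3, 2) and Δ = (-5, 1/3, -3/2), so the interior equations h_(i-1)·M_(i-1) + 2(h_(i-1)+h_i)·M_i + h_i·M_(i+1) = 6(Δ_i − Δ_(i-1)) read
  2·M_0 + 10·M_1 + 3·M_2 = 6(Δ_1 - Δ_0) = 32
  3·M_1 + 10·M_2 + 2·M_3 = 6(Δ_2 - Δ_1) = -11
Natural end conditions: M_0 = M_3 = 0.
Forward elimination and back-substitution give M_0 = 0, M_1 = 353/91, M_2 = -206/91, M_3 = 0.

-2.2637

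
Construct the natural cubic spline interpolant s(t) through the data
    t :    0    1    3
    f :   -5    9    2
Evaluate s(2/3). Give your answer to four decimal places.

5.4136

With m_i denoting the second derivative at x_i, h_i = 1, 2, and Δ_i = (y_(i+1) − y_i)/h_i = 14, -7/2:
  1·m_0 + 6·m_1 + 2·m_2 = 6(Δ_1 - Δ_0) = -105
Natural end conditions: m_0 = m_2 = 0.
Solving: m_0 = 0, m_1 = -35/2, m_2 = 0.
On [0, 1], s(t) = -5 + 203/12·t + 0·t² - 35/12·t³.
With t = 2/3: s(2/3) = 877/162.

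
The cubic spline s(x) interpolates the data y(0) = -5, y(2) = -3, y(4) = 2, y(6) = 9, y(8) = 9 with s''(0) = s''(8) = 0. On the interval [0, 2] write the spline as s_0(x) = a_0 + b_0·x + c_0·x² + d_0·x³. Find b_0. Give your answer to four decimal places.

With M_i denoting the second derivative at x_i, h_i = 2, 2, 2, 2, and Δ_i = (y_(i+1) − y_i)/h_i = 1, 5/2, 7/2, 0:
  2·M_0 + 8·M_1 + 2·M_2 = 6(Δ_1 - Δ_0) = 9
  2·M_1 + 8·M_2 + 2·M_3 = 6(Δ_2 - Δ_1) = 6
  2·M_2 + 8·M_3 + 2·M_4 = 6(Δ_3 - Δ_2) = -21
Natural end conditions: M_0 = M_4 = 0.
Hence M_0 = 0, M_1 = 45/56, M_2 = 9/7, M_3 = -165/56, M_4 = 0.
On [0, 2], with s_0(x) = a_0 + b_0·x + c_0·x² + d_0·x³: c_0 = M_0/2 = 0, d_0 = (M_1 - M_0)/(6h_0) = 15/224, b_0 = Δ_0 - h_0(2M_0 + M_1)/6 = 41/56.

0.7321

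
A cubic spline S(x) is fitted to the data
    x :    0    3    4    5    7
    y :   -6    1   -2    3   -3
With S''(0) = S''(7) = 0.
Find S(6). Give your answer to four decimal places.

With M_i denoting the second derivative at x_i, h_i = 3, 1, 1, 2, and Δ_i = (y_(i+1) − y_i)/h_i = 7/3, -3, 5, -3:
  3·M_0 + 8·M_1 + 1·M_2 = 6(Δ_1 - Δ_0) = -32
  1·M_1 + 4·M_2 + 1·M_3 = 6(Δ_2 - Δ_1) = 48
  1·M_2 + 6·M_3 + 2·M_4 = 6(Δ_3 - Δ_2) = -48
Natural end conditions: M_0 = M_4 = 0.
Hence M_0 = 0, M_1 = -536/89, M_2 = 1440/89, M_3 = -952/89, M_4 = 0.
On [5, 7], S(x) = 3 + 1103/267·(x - 5) - 476/89·(x - 5)² + 238/267·(x - 5)³.
With (x - 5) = 1: S(6) = 238/89.

2.6742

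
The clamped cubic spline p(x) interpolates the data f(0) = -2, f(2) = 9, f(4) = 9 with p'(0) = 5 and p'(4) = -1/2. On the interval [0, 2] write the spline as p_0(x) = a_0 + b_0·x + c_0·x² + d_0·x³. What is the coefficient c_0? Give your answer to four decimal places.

Let M_i = p''(x_i). Step sizes h_i = 2, 2; slopes of the chords Δ_i = (y_(i+1) - y_i)/h_i = 11/2, 0.
  2·M_0 + 8·M_1 + 2·M_2 = 6(Δ_1 - Δ_0) = -33
Clamped end conditions give two more equations: 2h_0·M_0 + h_0·M_1 = 6(Δ_0 - p'(0)) = 3 and h_1·M_1 + 2h_1·M_2 = 6(p'(4) - Δ_1) = -3.
Solving: M_0 = 7/2, M_1 = -11/2, M_2 = 2.
On [0, 2], with p_0(x) = a_0 + b_0·x + c_0·x² + d_0·x³: c_0 = M_0/2 = 7/4, d_0 = (M_1 - M_0)/(6h_0) = -3/4, b_0 = Δ_0 - h_0(2M_0 + M_1)/6 = 5.

1.7500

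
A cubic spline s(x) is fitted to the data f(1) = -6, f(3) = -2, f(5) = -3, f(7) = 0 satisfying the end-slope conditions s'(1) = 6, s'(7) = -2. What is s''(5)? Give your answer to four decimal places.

3.6333

Write σ_i for s''(x_i). With h_i = 2, 2, 2 and divided differences Δ_i = 2, -1/2, 3/2, the continuity of s' gives the tridiagonal system
  2·σ_0 + 8·σ_1 + 2·σ_2 = 6(Δ_1 - Δ_0) = -15
  2·σ_1 + 8·σ_2 + 2·σ_3 = 6(Δ_2 - Δ_1) = 12
Clamped end conditions give two more equations: 2h_0·σ_0 + h_0·σ_1 = 6(Δ_0 - s'(1)) = -24 and h_2·σ_2 + 2h_2·σ_3 = 6(s'(7) - Δ_2) = -21.
Hence σ_0 = -79/15, σ_1 = -22/15, σ_2 = 109/30, σ_3 = -106/15.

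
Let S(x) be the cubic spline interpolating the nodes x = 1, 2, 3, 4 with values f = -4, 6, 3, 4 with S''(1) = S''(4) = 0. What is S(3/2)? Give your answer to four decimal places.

Let m_i = S''(x_i). Step sizes h_i = 1, 1, 1; slopes of the chords Δ_i = (y_(i+1) - y_i)/h_i = 10, -3, 1.
  1·m_0 + 4·m_1 + 1·m_2 = 6(Δ_1 - Δ_0) = -78
  1·m_1 + 4·m_2 + 1·m_3 = 6(Δ_2 - Δ_1) = 24
Natural end conditions: m_0 = m_3 = 0.
Solving: m_0 = 0, m_1 = -112/5, m_2 = 58/5, m_3 = 0.
On [1, 2], S(x) = -4 + 206/15·(x - 1) + 0·(x - 1)² - 56/15·(x - 1)³.
With (x - 1) = 1/2: S(3/2) = 12/5.

2.4000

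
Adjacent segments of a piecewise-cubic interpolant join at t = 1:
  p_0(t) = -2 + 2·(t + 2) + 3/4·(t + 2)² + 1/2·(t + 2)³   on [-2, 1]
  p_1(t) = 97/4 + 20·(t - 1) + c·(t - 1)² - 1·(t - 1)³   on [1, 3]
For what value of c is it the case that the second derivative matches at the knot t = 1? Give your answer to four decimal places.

p_0''(t) = 3/2 + 3·(t + 2), so p_0''(1) = 21/2. On the right, p_1''(1) = 2c, so c = 21/4.

5.2500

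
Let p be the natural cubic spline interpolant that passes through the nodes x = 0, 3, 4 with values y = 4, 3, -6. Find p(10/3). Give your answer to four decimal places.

0.4012

Write M_i for p''(x_i). With h_i = 3, 1 and divided differences Δ_i = -1/3, -9, the continuity of p' gives the tridiagonal system
  3·M_0 + 8·M_1 + 1·M_2 = 6(Δ_1 - Δ_0) = -52
Natural end conditions: M_0 = M_2 = 0.
Forward elimination and back-substitution give M_0 = 0, M_1 = -13/2, M_2 = 0.
On [3, 4], p(x) = 3 - 41/6·(x - 3) - 13/4·(x - 3)² + 13/12·(x - 3)³.
With (x - 3) = 1/3: p(10/3) = 65/162.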